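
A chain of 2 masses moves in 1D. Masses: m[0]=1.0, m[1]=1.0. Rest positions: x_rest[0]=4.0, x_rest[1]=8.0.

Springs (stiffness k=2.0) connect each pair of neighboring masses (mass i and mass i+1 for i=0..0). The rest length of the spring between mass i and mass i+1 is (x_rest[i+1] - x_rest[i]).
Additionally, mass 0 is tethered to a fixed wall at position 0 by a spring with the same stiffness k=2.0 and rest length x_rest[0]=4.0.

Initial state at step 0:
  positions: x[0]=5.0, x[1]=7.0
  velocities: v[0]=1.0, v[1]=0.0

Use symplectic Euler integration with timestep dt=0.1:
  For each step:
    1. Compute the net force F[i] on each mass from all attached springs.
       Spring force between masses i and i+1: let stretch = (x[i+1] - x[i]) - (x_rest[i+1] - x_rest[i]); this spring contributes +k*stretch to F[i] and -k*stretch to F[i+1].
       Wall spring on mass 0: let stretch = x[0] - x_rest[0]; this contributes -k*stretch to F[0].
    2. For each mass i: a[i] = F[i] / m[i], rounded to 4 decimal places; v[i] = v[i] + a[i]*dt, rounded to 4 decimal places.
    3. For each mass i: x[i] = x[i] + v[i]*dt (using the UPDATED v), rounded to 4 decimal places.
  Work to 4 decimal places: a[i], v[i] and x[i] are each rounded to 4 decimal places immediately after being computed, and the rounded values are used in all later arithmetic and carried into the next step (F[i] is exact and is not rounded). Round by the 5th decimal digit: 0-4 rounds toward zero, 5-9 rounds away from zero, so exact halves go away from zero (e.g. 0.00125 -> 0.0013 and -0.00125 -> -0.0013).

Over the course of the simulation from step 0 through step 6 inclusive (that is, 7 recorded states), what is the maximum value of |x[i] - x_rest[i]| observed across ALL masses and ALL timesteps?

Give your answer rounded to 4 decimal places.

Answer: 1.0400

Derivation:
Step 0: x=[5.0000 7.0000] v=[1.0000 0.0000]
Step 1: x=[5.0400 7.0400] v=[0.4000 0.4000]
Step 2: x=[5.0192 7.1200] v=[-0.2080 0.8000]
Step 3: x=[4.9400 7.2380] v=[-0.7917 1.1798]
Step 4: x=[4.8080 7.3900] v=[-1.3201 1.5202]
Step 5: x=[4.6315 7.5704] v=[-1.7653 1.8038]
Step 6: x=[4.4211 7.7720] v=[-2.1038 2.0160]
Max displacement = 1.0400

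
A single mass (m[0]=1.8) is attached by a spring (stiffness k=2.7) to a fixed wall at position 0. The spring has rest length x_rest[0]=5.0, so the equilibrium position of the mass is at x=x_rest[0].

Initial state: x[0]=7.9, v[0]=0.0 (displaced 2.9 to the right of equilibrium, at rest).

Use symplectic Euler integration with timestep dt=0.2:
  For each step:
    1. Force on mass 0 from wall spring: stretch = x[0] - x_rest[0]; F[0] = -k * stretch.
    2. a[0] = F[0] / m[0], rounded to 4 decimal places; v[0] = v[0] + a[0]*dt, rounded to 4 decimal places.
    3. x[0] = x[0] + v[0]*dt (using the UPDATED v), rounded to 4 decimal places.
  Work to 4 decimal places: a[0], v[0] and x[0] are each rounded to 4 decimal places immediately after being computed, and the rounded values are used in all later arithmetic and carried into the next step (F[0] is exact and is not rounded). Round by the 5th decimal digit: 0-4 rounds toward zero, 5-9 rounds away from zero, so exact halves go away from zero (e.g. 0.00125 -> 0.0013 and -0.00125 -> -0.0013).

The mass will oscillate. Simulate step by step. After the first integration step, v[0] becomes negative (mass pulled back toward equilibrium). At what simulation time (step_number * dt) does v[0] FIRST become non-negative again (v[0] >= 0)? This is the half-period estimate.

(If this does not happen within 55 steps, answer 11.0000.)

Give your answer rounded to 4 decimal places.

Answer: 2.6000

Derivation:
Step 0: x=[7.9000] v=[0.0000]
Step 1: x=[7.7260] v=[-0.8700]
Step 2: x=[7.3884] v=[-1.6878]
Step 3: x=[6.9075] v=[-2.4043]
Step 4: x=[6.3122] v=[-2.9766]
Step 5: x=[5.6381] v=[-3.3703]
Step 6: x=[4.9258] v=[-3.5617]
Step 7: x=[4.2179] v=[-3.5394]
Step 8: x=[3.5569] v=[-3.3048]
Step 9: x=[2.9825] v=[-2.8719]
Step 10: x=[2.5292] v=[-2.2666]
Step 11: x=[2.2241] v=[-1.5254]
Step 12: x=[2.0856] v=[-0.6926]
Step 13: x=[2.1219] v=[0.1817]
First v>=0 after going negative at step 13, time=2.6000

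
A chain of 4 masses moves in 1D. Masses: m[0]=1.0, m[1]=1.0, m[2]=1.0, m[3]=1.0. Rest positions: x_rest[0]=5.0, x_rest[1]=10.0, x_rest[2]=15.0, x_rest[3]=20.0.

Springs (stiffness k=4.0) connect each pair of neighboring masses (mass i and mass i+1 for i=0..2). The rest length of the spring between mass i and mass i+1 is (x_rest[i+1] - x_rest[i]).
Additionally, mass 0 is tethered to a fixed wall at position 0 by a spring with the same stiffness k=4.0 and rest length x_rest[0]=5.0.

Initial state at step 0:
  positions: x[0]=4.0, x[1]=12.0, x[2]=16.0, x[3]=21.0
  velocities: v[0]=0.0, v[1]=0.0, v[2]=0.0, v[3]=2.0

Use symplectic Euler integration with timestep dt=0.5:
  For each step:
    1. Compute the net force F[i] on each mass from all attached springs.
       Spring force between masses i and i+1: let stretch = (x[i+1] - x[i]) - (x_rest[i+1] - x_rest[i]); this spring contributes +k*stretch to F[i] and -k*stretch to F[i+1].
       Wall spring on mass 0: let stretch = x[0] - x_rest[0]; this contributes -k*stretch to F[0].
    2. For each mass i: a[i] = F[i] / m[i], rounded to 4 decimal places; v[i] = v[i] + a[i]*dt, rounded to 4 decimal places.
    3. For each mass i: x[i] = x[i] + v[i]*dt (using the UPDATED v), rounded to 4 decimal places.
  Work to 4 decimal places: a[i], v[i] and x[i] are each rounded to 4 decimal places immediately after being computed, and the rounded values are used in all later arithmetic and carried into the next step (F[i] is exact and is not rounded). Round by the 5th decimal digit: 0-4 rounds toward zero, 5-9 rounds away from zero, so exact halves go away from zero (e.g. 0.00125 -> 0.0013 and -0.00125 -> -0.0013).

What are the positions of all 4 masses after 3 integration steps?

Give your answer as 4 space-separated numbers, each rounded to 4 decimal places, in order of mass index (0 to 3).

Answer: 5.0000 10.0000 19.0000 20.0000

Derivation:
Step 0: x=[4.0000 12.0000 16.0000 21.0000] v=[0.0000 0.0000 0.0000 2.0000]
Step 1: x=[8.0000 8.0000 17.0000 22.0000] v=[8.0000 -8.0000 2.0000 2.0000]
Step 2: x=[4.0000 13.0000 14.0000 23.0000] v=[-8.0000 10.0000 -6.0000 2.0000]
Step 3: x=[5.0000 10.0000 19.0000 20.0000] v=[2.0000 -6.0000 10.0000 -6.0000]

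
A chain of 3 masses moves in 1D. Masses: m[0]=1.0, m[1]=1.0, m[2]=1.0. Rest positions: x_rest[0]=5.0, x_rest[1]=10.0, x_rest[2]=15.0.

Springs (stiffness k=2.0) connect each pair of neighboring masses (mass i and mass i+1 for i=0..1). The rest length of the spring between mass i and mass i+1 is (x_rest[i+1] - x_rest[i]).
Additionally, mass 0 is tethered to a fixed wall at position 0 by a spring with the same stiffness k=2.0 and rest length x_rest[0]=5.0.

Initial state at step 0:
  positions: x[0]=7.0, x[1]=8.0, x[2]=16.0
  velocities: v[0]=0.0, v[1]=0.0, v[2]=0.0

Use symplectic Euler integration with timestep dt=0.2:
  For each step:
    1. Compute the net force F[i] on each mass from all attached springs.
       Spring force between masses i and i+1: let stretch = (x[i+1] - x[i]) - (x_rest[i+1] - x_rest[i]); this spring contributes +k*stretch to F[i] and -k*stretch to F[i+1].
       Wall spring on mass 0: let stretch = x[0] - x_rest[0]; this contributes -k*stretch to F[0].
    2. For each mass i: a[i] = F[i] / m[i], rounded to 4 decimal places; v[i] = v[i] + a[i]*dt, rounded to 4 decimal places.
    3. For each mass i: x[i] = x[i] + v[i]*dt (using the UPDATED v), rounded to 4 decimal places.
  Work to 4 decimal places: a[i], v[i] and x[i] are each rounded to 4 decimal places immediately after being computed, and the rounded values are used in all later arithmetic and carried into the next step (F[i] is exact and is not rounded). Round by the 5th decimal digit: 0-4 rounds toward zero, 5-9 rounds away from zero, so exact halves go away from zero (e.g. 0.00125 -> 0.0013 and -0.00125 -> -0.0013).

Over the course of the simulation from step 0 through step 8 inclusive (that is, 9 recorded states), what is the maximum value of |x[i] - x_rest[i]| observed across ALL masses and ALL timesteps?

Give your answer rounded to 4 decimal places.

Answer: 2.2597

Derivation:
Step 0: x=[7.0000 8.0000 16.0000] v=[0.0000 0.0000 0.0000]
Step 1: x=[6.5200 8.5600 15.7600] v=[-2.4000 2.8000 -1.2000]
Step 2: x=[5.6816 9.5328 15.3440] v=[-4.1920 4.8640 -2.0800]
Step 3: x=[4.6968 10.6624 14.8631] v=[-4.9242 5.6480 -2.4045]
Step 4: x=[3.8135 11.6508 14.4461] v=[-4.4167 4.9420 -2.0848]
Step 5: x=[3.2521 12.2358 14.2055] v=[-2.8072 2.9252 -1.2029]
Step 6: x=[3.1492 12.2597 14.2073] v=[-0.5146 0.1196 0.0092]
Step 7: x=[3.5232 11.7106 14.4533] v=[1.8699 -2.7456 1.2302]
Step 8: x=[4.2703 10.7259 14.8799] v=[3.7356 -4.9235 2.1331]
Max displacement = 2.2597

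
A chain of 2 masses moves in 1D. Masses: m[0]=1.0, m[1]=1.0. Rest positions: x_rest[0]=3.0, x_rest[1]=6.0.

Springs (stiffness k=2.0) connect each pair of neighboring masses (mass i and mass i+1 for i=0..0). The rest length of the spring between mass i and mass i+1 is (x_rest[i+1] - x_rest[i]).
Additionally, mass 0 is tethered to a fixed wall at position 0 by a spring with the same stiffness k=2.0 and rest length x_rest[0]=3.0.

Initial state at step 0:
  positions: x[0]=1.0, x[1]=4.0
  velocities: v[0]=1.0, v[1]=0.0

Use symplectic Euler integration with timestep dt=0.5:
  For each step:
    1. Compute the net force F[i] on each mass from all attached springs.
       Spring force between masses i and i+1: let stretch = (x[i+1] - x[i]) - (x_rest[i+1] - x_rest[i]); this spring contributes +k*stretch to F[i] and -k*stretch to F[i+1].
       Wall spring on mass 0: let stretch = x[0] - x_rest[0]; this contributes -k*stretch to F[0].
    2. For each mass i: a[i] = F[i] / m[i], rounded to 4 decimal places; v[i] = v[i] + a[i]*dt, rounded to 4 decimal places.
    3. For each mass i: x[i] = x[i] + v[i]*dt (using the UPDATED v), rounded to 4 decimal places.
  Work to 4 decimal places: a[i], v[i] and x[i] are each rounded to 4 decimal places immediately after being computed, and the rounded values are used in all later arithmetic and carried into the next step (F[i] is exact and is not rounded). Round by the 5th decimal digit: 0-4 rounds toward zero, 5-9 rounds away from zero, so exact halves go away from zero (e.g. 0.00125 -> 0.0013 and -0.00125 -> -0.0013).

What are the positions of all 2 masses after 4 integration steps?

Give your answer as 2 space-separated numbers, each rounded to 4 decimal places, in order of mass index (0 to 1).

Step 0: x=[1.0000 4.0000] v=[1.0000 0.0000]
Step 1: x=[2.5000 4.0000] v=[3.0000 0.0000]
Step 2: x=[3.5000 4.7500] v=[2.0000 1.5000]
Step 3: x=[3.3750 6.3750] v=[-0.2500 3.2500]
Step 4: x=[3.0625 8.0000] v=[-0.6250 3.2500]

Answer: 3.0625 8.0000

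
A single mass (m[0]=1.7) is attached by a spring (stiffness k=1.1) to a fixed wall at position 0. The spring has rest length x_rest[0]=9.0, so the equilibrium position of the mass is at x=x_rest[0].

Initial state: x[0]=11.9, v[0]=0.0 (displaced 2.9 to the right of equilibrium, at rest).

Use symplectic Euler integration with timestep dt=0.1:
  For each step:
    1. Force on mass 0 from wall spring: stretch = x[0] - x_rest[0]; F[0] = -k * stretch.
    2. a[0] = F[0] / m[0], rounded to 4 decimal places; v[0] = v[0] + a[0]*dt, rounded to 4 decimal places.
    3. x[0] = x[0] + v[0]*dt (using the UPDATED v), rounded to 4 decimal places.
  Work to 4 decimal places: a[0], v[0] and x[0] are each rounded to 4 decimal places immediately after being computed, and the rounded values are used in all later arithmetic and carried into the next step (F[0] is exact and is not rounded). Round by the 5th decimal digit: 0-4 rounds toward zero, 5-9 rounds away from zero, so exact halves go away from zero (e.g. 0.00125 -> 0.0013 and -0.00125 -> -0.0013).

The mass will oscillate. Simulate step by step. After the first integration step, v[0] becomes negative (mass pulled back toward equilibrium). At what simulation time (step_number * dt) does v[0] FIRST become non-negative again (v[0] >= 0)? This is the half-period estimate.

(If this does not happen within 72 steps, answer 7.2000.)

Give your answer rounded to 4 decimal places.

Step 0: x=[11.9000] v=[0.0000]
Step 1: x=[11.8812] v=[-0.1877]
Step 2: x=[11.8438] v=[-0.3741]
Step 3: x=[11.7880] v=[-0.5581]
Step 4: x=[11.7142] v=[-0.7385]
Step 5: x=[11.6228] v=[-0.9141]
Step 6: x=[11.5144] v=[-1.0838]
Step 7: x=[11.3898] v=[-1.2465]
Step 8: x=[11.2497] v=[-1.4011]
Step 9: x=[11.0950] v=[-1.5467]
Step 10: x=[10.9268] v=[-1.6823]
Step 11: x=[10.7461] v=[-1.8070]
Step 12: x=[10.5541] v=[-1.9200]
Step 13: x=[10.3520] v=[-2.0206]
Step 14: x=[10.1412] v=[-2.1081]
Step 15: x=[9.9230] v=[-2.1819]
Step 16: x=[9.6988] v=[-2.2416]
Step 17: x=[9.4701] v=[-2.2868]
Step 18: x=[9.2384] v=[-2.3172]
Step 19: x=[9.0051] v=[-2.3326]
Step 20: x=[8.7718] v=[-2.3329]
Step 21: x=[8.5400] v=[-2.3181]
Step 22: x=[8.3112] v=[-2.2883]
Step 23: x=[8.0868] v=[-2.2437]
Step 24: x=[7.8683] v=[-2.1846]
Step 25: x=[7.6572] v=[-2.1114]
Step 26: x=[7.4548] v=[-2.0245]
Step 27: x=[7.2624] v=[-1.9245]
Step 28: x=[7.0812] v=[-1.8121]
Step 29: x=[6.9124] v=[-1.6879]
Step 30: x=[6.7571] v=[-1.5528]
Step 31: x=[6.6163] v=[-1.4077]
Step 32: x=[6.4910] v=[-1.2535]
Step 33: x=[6.3819] v=[-1.0912]
Step 34: x=[6.2897] v=[-0.9218]
Step 35: x=[6.2151] v=[-0.7464]
Step 36: x=[6.1585] v=[-0.5662]
Step 37: x=[6.1203] v=[-0.3823]
Step 38: x=[6.1007] v=[-0.1960]
Step 39: x=[6.0999] v=[-0.0084]
Step 40: x=[6.1178] v=[0.1793]
First v>=0 after going negative at step 40, time=4.0000

Answer: 4.0000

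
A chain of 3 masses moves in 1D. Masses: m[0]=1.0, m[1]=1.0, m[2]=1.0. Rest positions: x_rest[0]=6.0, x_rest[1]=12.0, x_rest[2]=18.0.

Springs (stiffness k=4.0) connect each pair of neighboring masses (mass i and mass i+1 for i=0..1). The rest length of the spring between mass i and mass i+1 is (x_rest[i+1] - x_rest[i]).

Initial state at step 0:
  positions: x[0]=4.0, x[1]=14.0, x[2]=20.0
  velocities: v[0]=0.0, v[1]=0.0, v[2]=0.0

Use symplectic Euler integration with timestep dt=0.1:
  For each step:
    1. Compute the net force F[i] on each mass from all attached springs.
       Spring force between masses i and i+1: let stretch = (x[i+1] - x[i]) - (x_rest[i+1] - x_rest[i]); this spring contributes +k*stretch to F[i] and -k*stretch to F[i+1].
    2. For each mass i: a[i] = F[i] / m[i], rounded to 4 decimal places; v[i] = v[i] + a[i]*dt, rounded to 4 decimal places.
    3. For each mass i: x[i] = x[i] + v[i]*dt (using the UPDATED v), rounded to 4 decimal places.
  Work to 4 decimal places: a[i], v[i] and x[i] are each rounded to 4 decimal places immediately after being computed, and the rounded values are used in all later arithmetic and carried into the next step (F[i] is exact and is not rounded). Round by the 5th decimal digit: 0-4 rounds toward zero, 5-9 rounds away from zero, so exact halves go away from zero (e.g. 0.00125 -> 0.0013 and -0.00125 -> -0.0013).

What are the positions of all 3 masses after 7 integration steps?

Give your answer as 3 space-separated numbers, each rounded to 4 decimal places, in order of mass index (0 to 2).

Answer: 7.1135 11.4989 19.3877

Derivation:
Step 0: x=[4.0000 14.0000 20.0000] v=[0.0000 0.0000 0.0000]
Step 1: x=[4.1600 13.8400 20.0000] v=[1.6000 -1.6000 0.0000]
Step 2: x=[4.4672 13.5392 19.9936] v=[3.0720 -3.0080 -0.0640]
Step 3: x=[4.8973 13.1337 19.9690] v=[4.3008 -4.0550 -0.2458]
Step 4: x=[5.4168 12.6722 19.9110] v=[5.1954 -4.6154 -0.5799]
Step 5: x=[5.9866 12.2100 19.8035] v=[5.6976 -4.6220 -1.0754]
Step 6: x=[6.5653 11.8026 19.6322] v=[5.7870 -4.0740 -1.7128]
Step 7: x=[7.1135 11.4989 19.3877] v=[5.4819 -3.0371 -2.4446]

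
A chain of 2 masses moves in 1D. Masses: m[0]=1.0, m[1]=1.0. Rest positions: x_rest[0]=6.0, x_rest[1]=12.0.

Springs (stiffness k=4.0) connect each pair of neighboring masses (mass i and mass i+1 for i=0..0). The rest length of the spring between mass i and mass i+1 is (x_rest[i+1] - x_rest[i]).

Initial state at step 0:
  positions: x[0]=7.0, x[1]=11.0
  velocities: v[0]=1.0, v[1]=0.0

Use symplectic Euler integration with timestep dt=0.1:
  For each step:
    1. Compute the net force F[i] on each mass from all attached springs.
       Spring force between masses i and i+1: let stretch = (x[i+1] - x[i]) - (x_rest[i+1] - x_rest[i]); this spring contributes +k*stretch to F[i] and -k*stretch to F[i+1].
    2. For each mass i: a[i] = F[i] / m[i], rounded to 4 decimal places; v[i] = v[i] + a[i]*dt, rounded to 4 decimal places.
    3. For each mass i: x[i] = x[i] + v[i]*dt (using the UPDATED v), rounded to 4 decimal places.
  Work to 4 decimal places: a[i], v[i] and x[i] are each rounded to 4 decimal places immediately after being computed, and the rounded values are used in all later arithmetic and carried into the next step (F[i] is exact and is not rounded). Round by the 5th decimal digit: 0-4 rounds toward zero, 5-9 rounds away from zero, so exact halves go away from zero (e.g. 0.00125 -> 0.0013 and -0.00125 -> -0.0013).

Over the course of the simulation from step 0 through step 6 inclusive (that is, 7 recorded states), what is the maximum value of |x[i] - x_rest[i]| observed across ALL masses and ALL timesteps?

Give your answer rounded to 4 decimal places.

Step 0: x=[7.0000 11.0000] v=[1.0000 0.0000]
Step 1: x=[7.0200 11.0800] v=[0.2000 0.8000]
Step 2: x=[6.9624 11.2376] v=[-0.5760 1.5760]
Step 3: x=[6.8358 11.4642] v=[-1.2659 2.2659]
Step 4: x=[6.6544 11.7457] v=[-1.8145 2.8145]
Step 5: x=[6.4366 12.0635] v=[-2.1780 3.1780]
Step 6: x=[6.2039 12.3962] v=[-2.3272 3.3272]
Max displacement = 1.0200

Answer: 1.0200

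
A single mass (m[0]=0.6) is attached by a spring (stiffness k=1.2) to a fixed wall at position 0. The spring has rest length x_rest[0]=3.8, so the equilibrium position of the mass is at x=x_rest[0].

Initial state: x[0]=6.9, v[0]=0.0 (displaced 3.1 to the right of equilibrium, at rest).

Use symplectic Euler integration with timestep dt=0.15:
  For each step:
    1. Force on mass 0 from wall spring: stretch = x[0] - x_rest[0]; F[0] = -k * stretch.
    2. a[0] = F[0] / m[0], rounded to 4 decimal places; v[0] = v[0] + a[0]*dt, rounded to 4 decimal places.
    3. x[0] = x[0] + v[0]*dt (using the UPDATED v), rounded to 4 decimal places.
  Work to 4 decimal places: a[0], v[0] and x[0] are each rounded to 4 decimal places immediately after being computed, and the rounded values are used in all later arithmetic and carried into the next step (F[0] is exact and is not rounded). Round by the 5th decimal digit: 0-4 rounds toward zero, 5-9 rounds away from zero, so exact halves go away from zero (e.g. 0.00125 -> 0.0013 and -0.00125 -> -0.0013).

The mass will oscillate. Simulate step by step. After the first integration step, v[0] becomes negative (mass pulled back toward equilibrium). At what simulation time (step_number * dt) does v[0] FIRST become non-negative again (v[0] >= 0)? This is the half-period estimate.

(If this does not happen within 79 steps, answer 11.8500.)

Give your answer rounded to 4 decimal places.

Answer: 2.2500

Derivation:
Step 0: x=[6.9000] v=[0.0000]
Step 1: x=[6.7605] v=[-0.9300]
Step 2: x=[6.4878] v=[-1.8182]
Step 3: x=[6.0941] v=[-2.6245]
Step 4: x=[5.5972] v=[-3.3127]
Step 5: x=[5.0194] v=[-3.8519]
Step 6: x=[4.3867] v=[-4.2177]
Step 7: x=[3.7276] v=[-4.3937]
Step 8: x=[3.0718] v=[-4.3720]
Step 9: x=[2.4488] v=[-4.1535]
Step 10: x=[1.8866] v=[-3.7481]
Step 11: x=[1.4105] v=[-3.1741]
Step 12: x=[1.0419] v=[-2.4573]
Step 13: x=[0.7974] v=[-1.6299]
Step 14: x=[0.6880] v=[-0.7291]
Step 15: x=[0.7187] v=[0.2045]
First v>=0 after going negative at step 15, time=2.2500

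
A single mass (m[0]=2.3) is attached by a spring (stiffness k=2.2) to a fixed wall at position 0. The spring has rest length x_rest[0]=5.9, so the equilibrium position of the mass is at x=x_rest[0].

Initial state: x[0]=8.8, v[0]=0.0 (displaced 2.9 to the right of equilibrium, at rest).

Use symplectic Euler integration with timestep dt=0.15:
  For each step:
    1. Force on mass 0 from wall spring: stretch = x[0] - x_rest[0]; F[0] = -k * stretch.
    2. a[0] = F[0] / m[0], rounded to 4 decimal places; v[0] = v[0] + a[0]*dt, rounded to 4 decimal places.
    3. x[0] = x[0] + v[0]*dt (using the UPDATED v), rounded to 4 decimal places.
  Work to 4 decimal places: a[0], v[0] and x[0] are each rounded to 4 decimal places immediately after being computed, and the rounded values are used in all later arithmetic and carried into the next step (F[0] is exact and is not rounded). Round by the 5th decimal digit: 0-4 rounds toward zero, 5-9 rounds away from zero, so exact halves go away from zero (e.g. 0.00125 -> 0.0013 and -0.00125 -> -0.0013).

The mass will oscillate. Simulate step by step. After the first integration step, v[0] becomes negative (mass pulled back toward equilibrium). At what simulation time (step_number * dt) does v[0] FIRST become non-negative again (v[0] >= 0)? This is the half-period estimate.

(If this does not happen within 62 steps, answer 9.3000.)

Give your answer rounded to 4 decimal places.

Step 0: x=[8.8000] v=[0.0000]
Step 1: x=[8.7376] v=[-0.4161]
Step 2: x=[8.6141] v=[-0.8232]
Step 3: x=[8.4322] v=[-1.2126]
Step 4: x=[8.1958] v=[-1.5759]
Step 5: x=[7.9100] v=[-1.9053]
Step 6: x=[7.5809] v=[-2.1937]
Step 7: x=[7.2157] v=[-2.4349]
Step 8: x=[6.8221] v=[-2.6237]
Step 9: x=[6.4087] v=[-2.7560]
Step 10: x=[5.9844] v=[-2.8290]
Step 11: x=[5.5582] v=[-2.8411]
Step 12: x=[5.1394] v=[-2.7921]
Step 13: x=[4.7370] v=[-2.6830]
Step 14: x=[4.3596] v=[-2.5161]
Step 15: x=[4.0153] v=[-2.2951]
Step 16: x=[3.7116] v=[-2.0247]
Step 17: x=[3.4550] v=[-1.7107]
Step 18: x=[3.2510] v=[-1.3599]
Step 19: x=[3.1040] v=[-0.9798]
Step 20: x=[3.0172] v=[-0.5786]
Step 21: x=[2.9925] v=[-0.1650]
Step 22: x=[3.0303] v=[0.2522]
First v>=0 after going negative at step 22, time=3.3000

Answer: 3.3000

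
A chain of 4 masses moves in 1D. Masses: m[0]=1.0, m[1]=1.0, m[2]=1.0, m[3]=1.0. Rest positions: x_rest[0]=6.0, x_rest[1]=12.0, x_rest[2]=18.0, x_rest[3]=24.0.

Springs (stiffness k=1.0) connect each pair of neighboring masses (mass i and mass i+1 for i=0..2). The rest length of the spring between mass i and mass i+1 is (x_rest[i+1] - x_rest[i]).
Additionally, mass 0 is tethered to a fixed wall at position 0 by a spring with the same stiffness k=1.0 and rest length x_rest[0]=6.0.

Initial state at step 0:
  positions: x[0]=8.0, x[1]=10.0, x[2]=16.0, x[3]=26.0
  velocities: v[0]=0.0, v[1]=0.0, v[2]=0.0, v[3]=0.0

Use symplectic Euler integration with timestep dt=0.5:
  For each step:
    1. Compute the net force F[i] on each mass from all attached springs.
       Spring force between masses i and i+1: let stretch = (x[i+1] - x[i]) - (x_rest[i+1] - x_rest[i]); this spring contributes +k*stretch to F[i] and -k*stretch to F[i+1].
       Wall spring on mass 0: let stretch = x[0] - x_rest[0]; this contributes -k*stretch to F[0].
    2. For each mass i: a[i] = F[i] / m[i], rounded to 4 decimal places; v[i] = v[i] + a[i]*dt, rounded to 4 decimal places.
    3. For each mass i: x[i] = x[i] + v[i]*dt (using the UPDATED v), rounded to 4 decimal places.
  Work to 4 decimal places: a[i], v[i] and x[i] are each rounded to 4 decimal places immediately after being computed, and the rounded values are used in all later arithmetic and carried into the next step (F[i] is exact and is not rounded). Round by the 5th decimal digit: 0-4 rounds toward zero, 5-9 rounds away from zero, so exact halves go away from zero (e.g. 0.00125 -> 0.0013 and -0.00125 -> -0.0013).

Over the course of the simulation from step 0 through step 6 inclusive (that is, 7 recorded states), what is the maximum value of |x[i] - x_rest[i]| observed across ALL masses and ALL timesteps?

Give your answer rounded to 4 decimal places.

Answer: 2.6562

Derivation:
Step 0: x=[8.0000 10.0000 16.0000 26.0000] v=[0.0000 0.0000 0.0000 0.0000]
Step 1: x=[6.5000 11.0000 17.0000 25.0000] v=[-3.0000 2.0000 2.0000 -2.0000]
Step 2: x=[4.5000 12.3750 18.5000 23.5000] v=[-4.0000 2.7500 3.0000 -3.0000]
Step 3: x=[3.3438 13.3125 19.7188 22.2500] v=[-2.3125 1.8750 2.4375 -2.5000]
Step 4: x=[3.8438 13.3594 19.9688 21.8672] v=[1.0000 0.0938 0.5000 -0.7656]
Step 5: x=[5.7618 12.6798 19.0411 22.5098] v=[3.8359 -1.3593 -1.8555 1.2852]
Step 6: x=[7.9688 11.8610 17.3902 23.7853] v=[4.4140 -1.6377 -3.3018 2.5509]
Max displacement = 2.6562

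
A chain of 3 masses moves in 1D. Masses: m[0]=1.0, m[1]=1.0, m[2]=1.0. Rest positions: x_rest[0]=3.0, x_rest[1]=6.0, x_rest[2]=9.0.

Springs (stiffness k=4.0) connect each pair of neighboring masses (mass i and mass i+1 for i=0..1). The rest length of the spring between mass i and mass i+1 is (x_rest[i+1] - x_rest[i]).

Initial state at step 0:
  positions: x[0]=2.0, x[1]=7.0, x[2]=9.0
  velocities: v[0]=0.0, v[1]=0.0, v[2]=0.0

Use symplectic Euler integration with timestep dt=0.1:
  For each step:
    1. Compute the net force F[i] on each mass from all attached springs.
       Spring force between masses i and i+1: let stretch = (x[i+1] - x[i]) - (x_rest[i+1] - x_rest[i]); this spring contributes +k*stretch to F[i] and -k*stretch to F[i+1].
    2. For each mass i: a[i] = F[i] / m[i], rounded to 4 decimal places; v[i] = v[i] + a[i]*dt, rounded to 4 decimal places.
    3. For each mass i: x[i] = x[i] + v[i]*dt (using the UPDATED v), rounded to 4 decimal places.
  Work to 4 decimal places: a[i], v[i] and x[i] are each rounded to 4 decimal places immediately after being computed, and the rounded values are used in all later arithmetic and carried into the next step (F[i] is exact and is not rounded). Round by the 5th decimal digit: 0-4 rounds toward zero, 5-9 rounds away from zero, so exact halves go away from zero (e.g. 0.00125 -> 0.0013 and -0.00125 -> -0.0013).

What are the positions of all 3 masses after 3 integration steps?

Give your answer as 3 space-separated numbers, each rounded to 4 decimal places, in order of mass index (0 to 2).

Step 0: x=[2.0000 7.0000 9.0000] v=[0.0000 0.0000 0.0000]
Step 1: x=[2.0800 6.8800 9.0400] v=[0.8000 -1.2000 0.4000]
Step 2: x=[2.2320 6.6544 9.1136] v=[1.5200 -2.2560 0.7360]
Step 3: x=[2.4409 6.3503 9.2088] v=[2.0890 -3.0413 0.9523]

Answer: 2.4409 6.3503 9.2088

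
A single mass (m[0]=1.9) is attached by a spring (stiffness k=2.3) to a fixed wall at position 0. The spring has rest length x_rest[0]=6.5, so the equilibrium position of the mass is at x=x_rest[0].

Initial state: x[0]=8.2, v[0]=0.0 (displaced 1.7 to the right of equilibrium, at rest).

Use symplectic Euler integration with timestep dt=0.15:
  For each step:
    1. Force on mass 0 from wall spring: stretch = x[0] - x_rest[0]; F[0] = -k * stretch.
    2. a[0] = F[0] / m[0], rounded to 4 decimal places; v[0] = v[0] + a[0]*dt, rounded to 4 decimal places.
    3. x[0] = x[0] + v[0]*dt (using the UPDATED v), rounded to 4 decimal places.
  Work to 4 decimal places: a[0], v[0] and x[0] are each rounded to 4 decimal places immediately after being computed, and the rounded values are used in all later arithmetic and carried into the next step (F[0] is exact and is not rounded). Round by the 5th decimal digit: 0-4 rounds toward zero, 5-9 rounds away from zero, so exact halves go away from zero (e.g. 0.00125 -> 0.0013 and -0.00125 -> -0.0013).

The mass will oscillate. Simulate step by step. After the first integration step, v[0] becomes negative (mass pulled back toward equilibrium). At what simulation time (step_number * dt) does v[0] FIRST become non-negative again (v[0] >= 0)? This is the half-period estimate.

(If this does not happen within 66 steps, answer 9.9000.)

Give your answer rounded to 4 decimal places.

Step 0: x=[8.2000] v=[0.0000]
Step 1: x=[8.1537] v=[-0.3087]
Step 2: x=[8.0624] v=[-0.6090]
Step 3: x=[7.9285] v=[-0.8927]
Step 4: x=[7.7557] v=[-1.1521]
Step 5: x=[7.5487] v=[-1.3801]
Step 6: x=[7.3131] v=[-1.5705]
Step 7: x=[7.0554] v=[-1.7181]
Step 8: x=[6.7826] v=[-1.8189]
Step 9: x=[6.5021] v=[-1.8702]
Step 10: x=[6.2215] v=[-1.8706]
Step 11: x=[5.9485] v=[-1.8200]
Step 12: x=[5.6905] v=[-1.7199]
Step 13: x=[5.4546] v=[-1.5729]
Step 14: x=[5.2471] v=[-1.3831]
Step 15: x=[5.0738] v=[-1.1556]
Step 16: x=[4.9393] v=[-0.8966]
Step 17: x=[4.8473] v=[-0.6132]
Step 18: x=[4.8003] v=[-0.3131]
Step 19: x=[4.7996] v=[-0.0045]
Step 20: x=[4.8452] v=[0.3043]
First v>=0 after going negative at step 20, time=3.0000

Answer: 3.0000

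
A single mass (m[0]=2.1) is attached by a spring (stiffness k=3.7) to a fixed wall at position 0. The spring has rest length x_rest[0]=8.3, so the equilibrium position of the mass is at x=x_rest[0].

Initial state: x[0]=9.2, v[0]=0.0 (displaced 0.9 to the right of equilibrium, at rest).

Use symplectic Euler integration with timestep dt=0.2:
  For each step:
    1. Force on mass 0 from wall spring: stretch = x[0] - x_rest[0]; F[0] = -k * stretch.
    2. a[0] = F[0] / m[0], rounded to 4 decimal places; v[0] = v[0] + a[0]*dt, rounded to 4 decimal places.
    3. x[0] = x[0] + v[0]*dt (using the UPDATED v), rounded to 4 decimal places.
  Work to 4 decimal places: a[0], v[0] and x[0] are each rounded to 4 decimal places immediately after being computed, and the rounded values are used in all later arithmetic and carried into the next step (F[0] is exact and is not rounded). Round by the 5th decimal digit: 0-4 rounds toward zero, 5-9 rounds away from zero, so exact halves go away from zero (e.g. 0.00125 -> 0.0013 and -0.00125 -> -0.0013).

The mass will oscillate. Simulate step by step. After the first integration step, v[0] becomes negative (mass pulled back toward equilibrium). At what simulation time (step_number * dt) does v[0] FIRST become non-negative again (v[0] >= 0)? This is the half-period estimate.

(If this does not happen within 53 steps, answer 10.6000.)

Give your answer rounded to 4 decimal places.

Answer: 2.4000

Derivation:
Step 0: x=[9.2000] v=[0.0000]
Step 1: x=[9.1366] v=[-0.3171]
Step 2: x=[9.0142] v=[-0.6119]
Step 3: x=[8.8415] v=[-0.8636]
Step 4: x=[8.6306] v=[-1.0544]
Step 5: x=[8.3964] v=[-1.1709]
Step 6: x=[8.1554] v=[-1.2049]
Step 7: x=[7.9246] v=[-1.1539]
Step 8: x=[7.7203] v=[-1.0216]
Step 9: x=[7.5568] v=[-0.8173]
Step 10: x=[7.4457] v=[-0.5554]
Step 11: x=[7.3948] v=[-0.2544]
Step 12: x=[7.4077] v=[0.0646]
First v>=0 after going negative at step 12, time=2.4000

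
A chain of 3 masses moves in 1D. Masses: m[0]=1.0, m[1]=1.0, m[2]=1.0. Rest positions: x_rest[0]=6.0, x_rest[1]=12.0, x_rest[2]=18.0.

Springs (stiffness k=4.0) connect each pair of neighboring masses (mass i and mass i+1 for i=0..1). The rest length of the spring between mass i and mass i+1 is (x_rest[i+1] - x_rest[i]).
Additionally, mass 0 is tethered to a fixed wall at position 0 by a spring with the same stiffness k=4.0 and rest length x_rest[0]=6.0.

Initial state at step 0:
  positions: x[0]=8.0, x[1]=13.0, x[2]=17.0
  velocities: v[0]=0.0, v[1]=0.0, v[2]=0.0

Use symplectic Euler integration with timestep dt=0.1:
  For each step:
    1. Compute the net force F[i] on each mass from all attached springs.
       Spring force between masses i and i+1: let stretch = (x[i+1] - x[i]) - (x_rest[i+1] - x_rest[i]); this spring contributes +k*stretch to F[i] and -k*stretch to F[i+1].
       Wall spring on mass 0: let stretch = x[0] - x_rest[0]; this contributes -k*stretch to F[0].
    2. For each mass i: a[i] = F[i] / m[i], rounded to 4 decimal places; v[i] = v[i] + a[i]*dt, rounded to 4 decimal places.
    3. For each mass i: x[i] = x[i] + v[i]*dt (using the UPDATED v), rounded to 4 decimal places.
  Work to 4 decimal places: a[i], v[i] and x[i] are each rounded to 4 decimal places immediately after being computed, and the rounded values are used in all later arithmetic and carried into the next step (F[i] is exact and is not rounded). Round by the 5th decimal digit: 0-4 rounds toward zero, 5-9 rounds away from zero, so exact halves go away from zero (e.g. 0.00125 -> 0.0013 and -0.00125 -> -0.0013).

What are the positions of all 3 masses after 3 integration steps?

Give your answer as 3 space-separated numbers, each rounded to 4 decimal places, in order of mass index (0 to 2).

Step 0: x=[8.0000 13.0000 17.0000] v=[0.0000 0.0000 0.0000]
Step 1: x=[7.8800 12.9600 17.0800] v=[-1.2000 -0.4000 0.8000]
Step 2: x=[7.6480 12.8816 17.2352] v=[-2.3200 -0.7840 1.5520]
Step 3: x=[7.3194 12.7680 17.4563] v=[-3.2858 -1.1360 2.2106]

Answer: 7.3194 12.7680 17.4563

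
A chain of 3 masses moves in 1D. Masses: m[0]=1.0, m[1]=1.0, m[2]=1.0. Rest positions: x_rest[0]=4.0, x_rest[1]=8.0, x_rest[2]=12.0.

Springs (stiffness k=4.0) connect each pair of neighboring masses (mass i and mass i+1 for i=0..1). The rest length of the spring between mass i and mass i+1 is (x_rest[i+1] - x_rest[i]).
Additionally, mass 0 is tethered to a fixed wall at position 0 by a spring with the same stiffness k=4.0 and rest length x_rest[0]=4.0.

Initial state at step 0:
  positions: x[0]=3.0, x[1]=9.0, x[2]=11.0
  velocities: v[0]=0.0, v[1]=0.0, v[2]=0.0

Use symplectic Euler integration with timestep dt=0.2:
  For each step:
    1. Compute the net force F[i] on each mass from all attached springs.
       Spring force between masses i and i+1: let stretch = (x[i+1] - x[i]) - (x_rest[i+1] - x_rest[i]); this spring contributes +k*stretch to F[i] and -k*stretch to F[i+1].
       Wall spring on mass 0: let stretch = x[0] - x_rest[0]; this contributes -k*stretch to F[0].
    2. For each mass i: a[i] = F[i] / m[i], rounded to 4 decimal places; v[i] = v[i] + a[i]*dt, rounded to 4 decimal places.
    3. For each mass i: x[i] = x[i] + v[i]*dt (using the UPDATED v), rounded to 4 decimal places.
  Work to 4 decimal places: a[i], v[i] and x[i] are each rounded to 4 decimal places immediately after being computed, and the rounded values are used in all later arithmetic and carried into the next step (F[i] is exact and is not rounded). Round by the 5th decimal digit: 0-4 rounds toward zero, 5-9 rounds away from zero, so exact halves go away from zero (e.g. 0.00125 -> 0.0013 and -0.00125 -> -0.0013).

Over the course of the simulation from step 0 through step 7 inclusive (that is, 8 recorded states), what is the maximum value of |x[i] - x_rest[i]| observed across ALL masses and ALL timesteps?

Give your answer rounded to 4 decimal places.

Answer: 1.5231

Derivation:
Step 0: x=[3.0000 9.0000 11.0000] v=[0.0000 0.0000 0.0000]
Step 1: x=[3.4800 8.3600 11.3200] v=[2.4000 -3.2000 1.6000]
Step 2: x=[4.1840 7.4128 11.8064] v=[3.5200 -4.7360 2.4320]
Step 3: x=[4.7352 6.6520 12.2298] v=[2.7558 -3.8042 2.1171]
Step 4: x=[4.8354 6.4769 12.4008] v=[0.5011 -0.8754 0.8549]
Step 5: x=[4.4246 6.9870 12.2640] v=[-2.0540 2.5505 -0.6842]
Step 6: x=[3.7158 7.9314 11.9228] v=[-3.5438 4.7222 -1.7058]
Step 7: x=[3.0870 8.8400 11.5830] v=[-3.1440 4.5428 -1.6989]
Max displacement = 1.5231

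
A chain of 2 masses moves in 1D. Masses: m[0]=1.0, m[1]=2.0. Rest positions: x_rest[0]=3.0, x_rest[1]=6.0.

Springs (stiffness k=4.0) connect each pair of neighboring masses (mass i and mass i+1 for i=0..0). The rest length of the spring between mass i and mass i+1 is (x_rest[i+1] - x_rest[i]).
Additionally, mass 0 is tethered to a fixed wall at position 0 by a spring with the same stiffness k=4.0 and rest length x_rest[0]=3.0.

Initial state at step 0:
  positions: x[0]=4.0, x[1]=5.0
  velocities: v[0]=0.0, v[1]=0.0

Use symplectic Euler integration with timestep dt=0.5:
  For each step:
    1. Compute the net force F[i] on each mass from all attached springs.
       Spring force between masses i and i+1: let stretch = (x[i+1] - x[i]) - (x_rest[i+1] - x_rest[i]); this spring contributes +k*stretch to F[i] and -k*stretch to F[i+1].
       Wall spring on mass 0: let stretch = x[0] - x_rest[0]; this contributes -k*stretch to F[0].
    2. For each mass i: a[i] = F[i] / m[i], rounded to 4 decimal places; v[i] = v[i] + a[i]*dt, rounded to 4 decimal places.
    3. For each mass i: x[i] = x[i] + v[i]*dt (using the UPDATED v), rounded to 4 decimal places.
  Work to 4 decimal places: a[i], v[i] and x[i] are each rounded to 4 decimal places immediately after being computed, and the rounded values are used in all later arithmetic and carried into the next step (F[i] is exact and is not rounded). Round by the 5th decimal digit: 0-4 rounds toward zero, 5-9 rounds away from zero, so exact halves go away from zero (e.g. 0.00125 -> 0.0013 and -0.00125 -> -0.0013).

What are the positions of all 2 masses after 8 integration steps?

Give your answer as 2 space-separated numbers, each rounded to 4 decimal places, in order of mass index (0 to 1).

Step 0: x=[4.0000 5.0000] v=[0.0000 0.0000]
Step 1: x=[1.0000 6.0000] v=[-6.0000 2.0000]
Step 2: x=[2.0000 6.0000] v=[2.0000 0.0000]
Step 3: x=[5.0000 5.5000] v=[6.0000 -1.0000]
Step 4: x=[3.5000 6.2500] v=[-3.0000 1.5000]
Step 5: x=[1.2500 7.1250] v=[-4.5000 1.7500]
Step 6: x=[3.6250 6.5625] v=[4.7500 -1.1250]
Step 7: x=[5.3125 6.0313] v=[3.3750 -1.0625]
Step 8: x=[2.4063 6.6407] v=[-5.8124 1.2187]

Answer: 2.4063 6.6407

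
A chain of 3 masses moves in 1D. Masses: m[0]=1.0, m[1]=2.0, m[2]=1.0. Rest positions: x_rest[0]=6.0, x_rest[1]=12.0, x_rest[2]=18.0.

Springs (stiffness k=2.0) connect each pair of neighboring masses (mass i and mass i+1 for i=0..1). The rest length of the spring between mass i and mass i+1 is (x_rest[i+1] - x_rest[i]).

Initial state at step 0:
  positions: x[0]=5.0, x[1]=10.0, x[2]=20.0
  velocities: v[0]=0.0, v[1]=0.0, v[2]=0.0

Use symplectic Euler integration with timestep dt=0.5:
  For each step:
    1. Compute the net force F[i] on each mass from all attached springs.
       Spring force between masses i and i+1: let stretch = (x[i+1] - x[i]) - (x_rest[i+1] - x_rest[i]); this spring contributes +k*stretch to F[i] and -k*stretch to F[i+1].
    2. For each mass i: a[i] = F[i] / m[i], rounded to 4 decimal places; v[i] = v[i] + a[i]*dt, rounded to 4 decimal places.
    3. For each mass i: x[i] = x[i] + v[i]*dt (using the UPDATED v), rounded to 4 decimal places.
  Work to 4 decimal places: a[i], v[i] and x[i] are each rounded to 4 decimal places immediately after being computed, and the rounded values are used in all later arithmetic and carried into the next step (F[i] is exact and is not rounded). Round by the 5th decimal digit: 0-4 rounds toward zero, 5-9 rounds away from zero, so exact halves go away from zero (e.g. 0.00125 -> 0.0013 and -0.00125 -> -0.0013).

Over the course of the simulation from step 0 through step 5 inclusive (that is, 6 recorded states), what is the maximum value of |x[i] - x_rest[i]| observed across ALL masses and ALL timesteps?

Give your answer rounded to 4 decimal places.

Answer: 3.3125

Derivation:
Step 0: x=[5.0000 10.0000 20.0000] v=[0.0000 0.0000 0.0000]
Step 1: x=[4.5000 11.2500 18.0000] v=[-1.0000 2.5000 -4.0000]
Step 2: x=[4.3750 12.5000 15.6250] v=[-0.2500 2.5000 -4.7500]
Step 3: x=[5.3125 12.5000 14.6875] v=[1.8750 0.0000 -1.8750]
Step 4: x=[6.8438 11.2500 15.6563] v=[3.0625 -2.5000 1.9375]
Step 5: x=[7.5782 10.0000 17.4219] v=[1.4687 -2.5000 3.5312]
Max displacement = 3.3125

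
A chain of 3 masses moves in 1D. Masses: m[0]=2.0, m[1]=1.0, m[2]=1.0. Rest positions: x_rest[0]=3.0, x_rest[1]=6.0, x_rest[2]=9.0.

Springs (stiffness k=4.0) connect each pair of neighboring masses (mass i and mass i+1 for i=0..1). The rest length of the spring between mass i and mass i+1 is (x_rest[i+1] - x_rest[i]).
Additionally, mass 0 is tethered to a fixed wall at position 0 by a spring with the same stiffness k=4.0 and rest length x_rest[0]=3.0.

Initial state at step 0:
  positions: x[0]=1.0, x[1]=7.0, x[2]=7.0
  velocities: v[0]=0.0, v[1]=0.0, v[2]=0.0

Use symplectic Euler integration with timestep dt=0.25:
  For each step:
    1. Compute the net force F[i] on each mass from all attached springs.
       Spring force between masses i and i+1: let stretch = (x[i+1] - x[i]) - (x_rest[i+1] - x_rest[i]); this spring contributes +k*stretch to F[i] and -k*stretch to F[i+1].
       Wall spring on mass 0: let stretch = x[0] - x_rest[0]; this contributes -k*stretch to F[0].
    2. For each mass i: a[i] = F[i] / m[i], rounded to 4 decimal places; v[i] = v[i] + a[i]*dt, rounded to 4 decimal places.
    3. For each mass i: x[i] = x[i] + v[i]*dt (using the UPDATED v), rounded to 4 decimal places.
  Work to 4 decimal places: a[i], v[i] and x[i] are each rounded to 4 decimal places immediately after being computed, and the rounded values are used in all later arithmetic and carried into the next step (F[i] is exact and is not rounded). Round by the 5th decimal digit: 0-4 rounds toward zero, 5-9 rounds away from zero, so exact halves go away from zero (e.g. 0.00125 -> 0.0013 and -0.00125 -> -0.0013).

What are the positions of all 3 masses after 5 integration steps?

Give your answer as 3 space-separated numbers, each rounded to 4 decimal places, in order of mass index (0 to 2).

Answer: 3.3134 5.6529 7.6952

Derivation:
Step 0: x=[1.0000 7.0000 7.0000] v=[0.0000 0.0000 0.0000]
Step 1: x=[1.6250 5.5000 7.7500] v=[2.5000 -6.0000 3.0000]
Step 2: x=[2.5313 3.5938 8.6875] v=[3.6250 -7.6250 3.7500]
Step 3: x=[3.2540 2.6954 9.1016] v=[2.8906 -3.5938 1.6563]
Step 4: x=[3.5001 3.5382 8.6641] v=[0.9843 3.3710 -1.7499]
Step 5: x=[3.3134 5.6529 7.6952] v=[-0.7467 8.4588 -3.8758]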